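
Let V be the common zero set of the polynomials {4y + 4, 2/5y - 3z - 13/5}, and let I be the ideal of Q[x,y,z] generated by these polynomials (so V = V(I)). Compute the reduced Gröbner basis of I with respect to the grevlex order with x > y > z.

G = {y + 1, z + 1}

f_1 = 4y + 4, LT = y.
f_2 = 2/5y - 3z - 13/5, LT = y.

S(f_1,f_2): lcm = y. S = 15/2z + 15/2.
  reduce S modulo (f_1, f_2):
  remainder 15/2z + 15/2 ≠ 0; add g_3 = 15/2z + 15/2 to the basis.

The other S-polynomials (S(f_1,g_3), S(f_2,g_3)) all reduce to 0 modulo the current basis, so we have a Gröbner basis.
Inter-reduce: drop elements whose leading term is divisible by another's, tail-reduce, and make monic.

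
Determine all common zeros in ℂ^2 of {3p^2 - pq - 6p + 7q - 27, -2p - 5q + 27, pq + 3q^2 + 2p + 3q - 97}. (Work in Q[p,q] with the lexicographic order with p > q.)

Compute a lex Gröbner basis by Buchberger's algorithm.
f_1 = 3p^2 - pq - 6p + 7q - 27, LT = p^2.
f_2 = -2p - 5q + 27, LT = p.
f_3 = pq + 2p + 3q^2 + 3q - 97, LT = pq.

S(f_1,f_2): lcm = p^2. S = -17/6pq + 23/2p + 7/3q - 9.
  reduce S modulo (f_1, f_2, f_3):
  remainder 85/12q^2 - 194/3q + 585/4 ≠ 0; add h_4 = 85/12q^2 - 194/3q + 585/4 to the basis.

S(f_1,f_3): lcm = p^2q. S = -2p^2 - 10/3pq^2 - 5pq + 97p + 7/3q^2 - 9q.
  reduce S modulo (f_1, f_2, f_3, h_4):
  remainder -73737/1445q + 73737/289 ≠ 0; add h_5 = -73737/1445q + 73737/289 to the basis.

The other S-polynomials (S(f_2,f_3), S(f_1,h_4), S(f_2,h_4), S(f_3,h_4), S(f_1,h_5), S(f_2,h_5), S(f_3,h_5), S(h_4,h_5)) all reduce to 0 modulo the current basis, so we have a Gröbner basis.
Inter-reduce: drop elements whose leading term is divisible by another's, tail-reduce, and make monic.
Reduced Gröbner basis: {p - 1, q - 5}.

Since the basis is lex-ordered, q - 5 is univariate in q. Its roots are {5}. Back-substituting each root into the other basis elements fixes the other coordinates.
  q = 5: the earlier basis element becomes p - 1 = 0, giving p = 1 — point (1, 5).

{(1, 5)}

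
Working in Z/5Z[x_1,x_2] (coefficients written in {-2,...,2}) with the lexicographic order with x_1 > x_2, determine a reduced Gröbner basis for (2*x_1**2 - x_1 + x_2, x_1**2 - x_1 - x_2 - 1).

f_1 = 2*x_1**2 - x_1 + x_2, LT = x_1**2.
f_2 = x_1**2 - x_1 - x_2 - 1, LT = x_1**2.

S(f_1,f_2): lcm = x_1**2. S = -2*x_1 - x_2 + 1.
  leading term x_1: no divisor's leading term divides it; move -2*x_1 to the remainder.
  leading term x_2: no divisor's leading term divides it; move -x_2 to the remainder.
  leading term 1: no divisor's leading term divides it; move 1 to the remainder.
  remainder -2*x_1 - x_2 + 1 ≠ 0; add g_3 = -2*x_1 - x_2 + 1 to the basis.

S(f_1,g_3): lcm = x_1**2. S = 2*x_1*x_2 - 2*x_2.
  leading term x_1*x_2: subtract (-x_2)·g_3 from 2*x_1*x_2 - 2*x_2 → -x_2**2 - x_2
  leading term x_2**2: no divisor's leading term divides it; move -x_2**2 to the remainder.
  leading term x_2: no divisor's leading term divides it; move -x_2 to the remainder.
  remainder -x_2**2 - x_2 ≠ 0; add g_4 = -x_2**2 - x_2 to the basis.

The other S-polynomials (S(f_2,g_3), S(f_1,g_4), S(f_2,g_4), S(g_3,g_4)) all reduce to 0 modulo the current basis, so we have a Gröbner basis.
Inter-reduce: drop elements whose leading term is divisible by another's, tail-reduce, and make monic.

G = {x_1 - 2*x_2 + 2, x_2**2 + x_2}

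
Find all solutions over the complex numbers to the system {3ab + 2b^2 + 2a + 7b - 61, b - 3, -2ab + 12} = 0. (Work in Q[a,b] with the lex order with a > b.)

{(2, 3)}

Compute a lex Gröbner basis by Buchberger's algorithm.
f_1 = 3ab + 2a + 2b^2 + 7b - 61, LT = ab.
f_2 = b - 3, LT = b.
f_3 = -2ab + 12, LT = ab.

S(f_1,f_2): lcm = ab. S = 11/3a + 2/3b^2 + 7/3b - 61/3.
  reduce S modulo (f_1, f_2, f_3):
  remainder 11/3a - 22/3 ≠ 0; add h_4 = 11/3a - 22/3 to the basis.

The other S-polynomials (S(f_1,f_3), S(f_2,f_3), S(f_1,h_4), S(f_2,h_4), S(f_3,h_4)) all reduce to 0 modulo the current basis, so we have a Gröbner basis.
Inter-reduce: drop elements whose leading term is divisible by another's, tail-reduce, and make monic.
Reduced Gröbner basis: {a - 2, b - 3}.

From the last basis element, b - 3 = 0, so b takes values in {3}. Each choice, substituted upward through the basis, yields the corresponding point(s) of the solution set.
  b = 3: the earlier basis element becomes a - 2 = 0, giving a = 2 — point (2, 3).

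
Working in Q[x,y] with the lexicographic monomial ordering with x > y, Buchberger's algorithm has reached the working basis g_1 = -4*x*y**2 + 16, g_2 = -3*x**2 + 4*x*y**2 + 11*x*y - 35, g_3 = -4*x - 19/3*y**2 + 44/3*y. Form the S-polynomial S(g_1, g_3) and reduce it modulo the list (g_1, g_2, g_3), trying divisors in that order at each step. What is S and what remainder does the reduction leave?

lcm(LM(g_1), LM(g_3)) = x*y**2.
S = (lcm/LT(g_1))·g_1 − (lcm/LT(g_3))·g_3 = -19/12*y**4 + 11/3*y**3 - 4.
Reduce S modulo (g_1, g_2, g_3) in that order:
  leading term y**4: no divisor's leading term divides it; move -19/12*y**4 to the remainder.
  leading term y**3: no divisor's leading term divides it; move 11/3*y**3 to the remainder.
  leading term 1: no divisor's leading term divides it; move -4 to the remainder.
The remainder -19/12*y**4 + 11/3*y**3 - 4 is nonzero, so it would be added as the next basis element.

S(g_1, g_3) = -19/12*y**4 + 11/3*y**3 - 4; remainder on division = -19/12*y**4 + 11/3*y**3 - 4.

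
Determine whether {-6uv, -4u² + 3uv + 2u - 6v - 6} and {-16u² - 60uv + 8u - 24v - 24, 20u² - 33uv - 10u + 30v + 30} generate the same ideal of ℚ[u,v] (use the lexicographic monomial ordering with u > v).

Yes, the ideals are equal.

For a fixed monomial order, each ideal has a unique reduced Gröbner basis; comparing bases decides equality.
Buchberger on the first generating set:
f_1 = -6uv, LT = uv.
f_2 = -4u² + 3uv + 2u - 6v - 6, LT = u².

S(f_1,f_2): lcm = u²v. S = ¾uv² + ½uv - 3/2v² - 3/2v.
  leading term uv²: subtract (-⅛v)·f_1 from ¾uv² + ½uv - 3/2v² - 3/2v → ½uv - 3/2v² - 3/2v
  leading term uv: subtract (-1/12)·f_1 from ½uv - 3/2v² - 3/2v → -3/2v² - 3/2v
  leading term v²: no divisor's leading term divides it; move -3/2v² to the remainder.
  leading term v: no divisor's leading term divides it; move -3/2v to the remainder.
  remainder -3/2v² - 3/2v ≠ 0; add g_3 = -3/2v² - 3/2v to the basis.

The other S-polynomials (S(f_1,g_3), S(f_2,g_3)) all reduce to 0 modulo the current basis, so we have a Gröbner basis.
Inter-reduce: drop elements whose leading term is divisible by another's, tail-reduce, and make monic.
Reduced Gröbner basis: {u² - ½u + 3/2v + 3/2, uv, v² + v}.

Buchberger on the second generating set:
h_1 = -16u² - 60uv + 8u - 24v - 24, LT = u².
h_2 = 20u² - 33uv - 10u + 30v + 30, LT = u².

S(h_1,h_2): lcm = u². S = 27/5uv.
  leading term uv: no divisor's leading term divides it; move 27/5uv to the remainder.
  remainder 27/5uv ≠ 0; add k_3 = 27/5uv to the basis.

S(h_1,k_3): lcm = u²v. S = 15/4uv² - ½uv + 3/2v² + 3/2v.
  leading term uv²: subtract (25/36v)·k_3 from 15/4uv² - ½uv + 3/2v² + 3/2v → -½uv + 3/2v² + 3/2v
  leading term uv: subtract (-5/54)·k_3 from -½uv + 3/2v² + 3/2v → 3/2v² + 3/2v
  leading term v²: no divisor's leading term divides it; move 3/2v² to the remainder.
  leading term v: no divisor's leading term divides it; move 3/2v to the remainder.
  remainder 3/2v² + 3/2v ≠ 0; add k_4 = 3/2v² + 3/2v to the basis.

The other S-polynomials (S(h_2,k_3), S(h_1,k_4), S(h_2,k_4), S(k_3,k_4)) all reduce to 0 modulo the current basis, so we have a Gröbner basis.
Inter-reduce: drop elements whose leading term is divisible by another's, tail-reduce, and make monic.
Reduced Gröbner basis: {u² - ½u + 3/2v + 3/2, uv, v² + v}.

The two bases agree; hence the ideals are identical.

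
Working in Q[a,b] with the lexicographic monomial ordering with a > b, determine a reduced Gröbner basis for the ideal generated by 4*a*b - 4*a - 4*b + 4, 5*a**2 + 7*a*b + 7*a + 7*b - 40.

f_1 = 4*a*b - 4*a - 4*b + 4, LT = a*b.
f_2 = 5*a**2 + 7*a*b + 7*a + 7*b - 40, LT = a**2.

S(f_1,f_2): lcm = a**2*b. S = -a**2 - 7/5*a*b**2 - 12/5*a*b + a - 7/5*b**2 + 8*b.
  leading term a**2: subtract (-1/5)·f_2 from -a**2 - 7/5*a*b**2 - 12/5*a*b + a - 7/5*b**2 + 8*b → -7/5*a*b**2 - a*b + 12/5*a - 7/5*b**2 + 47/5*b - 8
  leading term a*b**2: subtract (-7/20*b)·f_1 from -7/5*a*b**2 - a*b + 12/5*a - 7/5*b**2 + 47/5*b - 8 → -12/5*a*b + 12/5*a - 14/5*b**2 + 54/5*b - 8
  leading term a*b: subtract (-3/5)·f_1 from -12/5*a*b + 12/5*a - 14/5*b**2 + 54/5*b - 8 → -14/5*b**2 + 42/5*b - 28/5
  leading term b**2: no divisor's leading term divides it; move -14/5*b**2 to the remainder.
  leading term b: no divisor's leading term divides it; move 42/5*b to the remainder.
  leading term 1: no divisor's leading term divides it; move -28/5 to the remainder.
  remainder -14/5*b**2 + 42/5*b - 28/5 ≠ 0; add g_3 = -14/5*b**2 + 42/5*b - 28/5 to the basis.

S(f_1,g_3): lcm = a*b**2. S = 2*a*b - 2*a - b**2 + b.
  leading term a*b: subtract (1/2)·f_1 from 2*a*b - 2*a - b**2 + b → -b**2 + 3*b - 2
  leading term b**2: subtract (5/14)·g_3 from -b**2 + 3*b - 2 → 0
  remainder 0.

S(f_2,g_3): leading monomials are coprime, so the S-polynomial reduces to 0 (Buchberger's first criterion).
Every S-polynomial of the final basis reduces to 0, so we have a Gröbner basis.

G = {a**2 + 14/5*a + 14/5*b - 47/5, a*b - a - b + 1, b**2 - 3*b + 2}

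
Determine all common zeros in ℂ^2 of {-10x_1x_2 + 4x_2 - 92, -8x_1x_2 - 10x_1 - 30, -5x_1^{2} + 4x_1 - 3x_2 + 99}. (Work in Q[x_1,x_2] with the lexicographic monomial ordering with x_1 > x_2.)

Compute a lex Gröbner basis by Buchberger's algorithm.
f_1 = -10x_1x_2 + 4x_2 - 92, LT = x_1x_2.
f_2 = -8x_1x_2 - 10x_1 - 30, LT = x_1x_2.
f_3 = -5x_1^{2} + 4x_1 - 3x_2 + 99, LT = x_1^{2}.

S(f_1,f_2): lcm = x_1x_2. S = -\tfrac{5}{4}x_1 - \tfrac{2}{5}x_2 + \tfrac{109}{20}.
  leading term x_1: no divisor's leading term divides it; move -\tfrac{5}{4}x_1 to the remainder.
  leading term x_2: no divisor's leading term divides it; move -\tfrac{2}{5}x_2 to the remainder.
  leading term 1: no divisor's leading term divides it; move \tfrac{109}{20} to the remainder.
  remainder -\tfrac{5}{4}x_1 - \tfrac{2}{5}x_2 + \tfrac{109}{20} ≠ 0; add h_4 = -\tfrac{5}{4}x_1 - \tfrac{2}{5}x_2 + \tfrac{109}{20} to the basis.

S(f_1,f_3): lcm = x_1^{2}x_2. S = \tfrac{2}{5}x_1x_2 + \tfrac{46}{5}x_1 - \tfrac{3}{5}x_2^{2} + \tfrac{99}{5}x_2.
  leading term x_1x_2: subtract (-\tfrac{1}{25})·f_1 from \tfrac{2}{5}x_1x_2 + \tfrac{46}{5}x_1 - \tfrac{3}{5}x_2^{2} + \tfrac{99}{5}x_2 → \tfrac{46}{5}x_1 - \tfrac{3}{5}x_2^{2} + \tfrac{499}{25}x_2 - \tfrac{92}{25}
  leading term x_1: subtract (-\tfrac{184}{25})·h_4 from \tfrac{46}{5}x_1 - \tfrac{3}{5}x_2^{2} + \tfrac{499}{25}x_2 - \tfrac{92}{25} → -\tfrac{3}{5}x_2^{2} + \tfrac{2127}{125}x_2 + \tfrac{4554}{125}
  leading term x_2^{2}: no divisor's leading term divides it; move -\tfrac{3}{5}x_2^{2} to the remainder.
  leading term x_2: no divisor's leading term divides it; move \tfrac{2127}{125}x_2 to the remainder.
  leading term 1: no divisor's leading term divides it; move \tfrac{4554}{125} to the remainder.
  remainder -\tfrac{3}{5}x_2^{2} + \tfrac{2127}{125}x_2 + \tfrac{4554}{125} ≠ 0; add h_5 = -\tfrac{3}{5}x_2^{2} + \tfrac{2127}{125}x_2 + \tfrac{4554}{125} to the basis.

S(f_2,f_3): lcm = x_1^{2}x_2. S = \tfrac{5}{4}x_1^{2} + \tfrac{4}{5}x_1x_2 + \tfrac{15}{4}x_1 - \tfrac{3}{5}x_2^{2} + \tfrac{99}{5}x_2.
  leading term x_1^{2}: subtract (-\tfrac{1}{4})·f_3 from \tfrac{5}{4}x_1^{2} + \tfrac{4}{5}x_1x_2 + \tfrac{15}{4}x_1 - \tfrac{3}{5}x_2^{2} + \tfrac{99}{5}x_2 → \tfrac{4}{5}x_1x_2 + \tfrac{19}{4}x_1 - \tfrac{3}{5}x_2^{2} + \tfrac{381}{20}x_2 + \tfrac{99}{4}
  leading term x_1x_2: subtract (-\tfrac{2}{25})·f_1 from \tfrac{4}{5}x_1x_2 + \tfrac{19}{4}x_1 - \tfrac{3}{5}x_2^{2} + \tfrac{381}{20}x_2 + \tfrac{99}{4} → \tfrac{19}{4}x_1 - \tfrac{3}{5}x_2^{2} + \tfrac{1937}{100}x_2 + \tfrac{1739}{100}
  leading term x_1: subtract (-\tfrac{19}{5})·h_4 from \tfrac{19}{4}x_1 - \tfrac{3}{5}x_2^{2} + \tfrac{1937}{100}x_2 + \tfrac{1739}{100} → -\tfrac{3}{5}x_2^{2} + \tfrac{357}{20}x_2 + \tfrac{381}{10}
  leading term x_2^{2}: subtract (1)·h_5 from -\tfrac{3}{5}x_2^{2} + \tfrac{357}{20}x_2 + \tfrac{381}{10} → \tfrac{417}{500}x_2 + \tfrac{417}{250}
  leading term x_2: no divisor's leading term divides it; move \tfrac{417}{500}x_2 to the remainder.
  leading term 1: no divisor's leading term divides it; move \tfrac{417}{250} to the remainder.
  remainder \tfrac{417}{500}x_2 + \tfrac{417}{250} ≠ 0; add h_6 = \tfrac{417}{500}x_2 + \tfrac{417}{250} to the basis.

The other S-polynomials (S(f_1,h_4), S(f_2,h_4), S(f_3,h_4), S(f_1,h_5), S(f_2,h_5), S(f_3,h_5), S(h_4,h_5), S(f_1,h_6), S(f_2,h_6), S(f_3,h_6), S(h_4,h_6), S(h_5,h_6)) all reduce to 0 modulo the current basis, so we have a Gröbner basis.
Inter-reduce: drop elements whose leading term is divisible by another's, tail-reduce, and make monic.
Reduced Gröbner basis: {x_1 - 5, x_2 + 2}.

Elimination: the polynomial x_2 + 2 lies in the elimination ideal for x_2, so x_2 ∈ {-2}. For each such x_2, the remaining basis elements (now univariate) give the rest of the solution.
  x_2 = -2: the earlier basis element becomes x_1 - 5 = 0, giving x_1 = 5 — point (5, -2).
Each listed point satisfies every original equation (direct substitution).

{(5, -2)}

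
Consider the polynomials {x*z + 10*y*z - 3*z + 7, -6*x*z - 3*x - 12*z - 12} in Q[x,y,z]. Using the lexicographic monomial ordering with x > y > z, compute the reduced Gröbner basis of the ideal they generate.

G = {x - 20*y*z + 10*z - 10, y*z**2 + 1/2*y*z - 1/2*z**2 + 7/20*z + 7/20}

The reduced Gröbner basis is the canonical form of the ideal for this ordering.

f_1 = x*z + 10*y*z - 3*z + 7, LT = x*z.
f_2 = -6*x*z - 3*x - 12*z - 12, LT = x*z.

S(f_1,f_2): lcm = x*z. S = -1/2*x + 10*y*z - 5*z + 5.
  leading term x: no divisor's leading term divides it; move -1/2*x to the remainder.
  leading term y*z: no divisor's leading term divides it; move 10*y*z to the remainder.
  leading term z: no divisor's leading term divides it; move -5*z to the remainder.
  leading term 1: no divisor's leading term divides it; move 5 to the remainder.
  remainder -1/2*x + 10*y*z - 5*z + 5 ≠ 0; add g_3 = -1/2*x + 10*y*z - 5*z + 5 to the basis.

S(f_1,g_3): lcm = x*z. S = 20*y*z**2 + 10*y*z - 10*z**2 + 7*z + 7.
  leading term y*z**2: no divisor's leading term divides it; move 20*y*z**2 to the remainder.
  leading term y*z: no divisor's leading term divides it; move 10*y*z to the remainder.
  leading term z**2: no divisor's leading term divides it; move -10*z**2 to the remainder.
  leading term z: no divisor's leading term divides it; move 7*z to the remainder.
  leading term 1: no divisor's leading term divides it; move 7 to the remainder.
  remainder 20*y*z**2 + 10*y*z - 10*z**2 + 7*z + 7 ≠ 0; add g_4 = 20*y*z**2 + 10*y*z - 10*z**2 + 7*z + 7 to the basis.

The other S-polynomials (S(f_2,g_3), S(f_1,g_4), S(f_2,g_4), S(g_3,g_4)) all reduce to 0 modulo the current basis, so we have a Gröbner basis.
Inter-reduce: drop elements whose leading term is divisible by another's, tail-reduce, and make monic.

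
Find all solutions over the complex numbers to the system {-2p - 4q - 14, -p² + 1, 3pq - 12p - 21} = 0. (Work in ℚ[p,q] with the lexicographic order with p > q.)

Compute a lex Gröbner basis by Buchberger's algorithm.
f_1 = -2p - 4q - 14, LT = p.
f_2 = -p² + 1, LT = p².
f_3 = 3pq - 12p - 21, LT = pq.

S(f_1,f_2): lcm = p². S = 2pq + 7p + 1.
  leading term pq: subtract (-q)·f_1 from 2pq + 7p + 1 → 7p - 4q² - 14q + 1
  leading term p: subtract (-7/2)·f_1 from 7p - 4q² - 14q + 1 → -4q² - 28q - 48
  leading term q²: no divisor's leading term divides it; move -4q² to the remainder.
  leading term q: no divisor's leading term divides it; move -28q to the remainder.
  leading term 1: no divisor's leading term divides it; move -48 to the remainder.
  remainder -4q² - 28q - 48 ≠ 0; add h_4 = -4q² - 28q - 48 to the basis.

S(f_1,f_3): lcm = pq. S = 4p + 2q² + 7q + 7.
  leading term p: subtract (-2)·f_1 from 4p + 2q² + 7q + 7 → 2q² - q - 21
  leading term q²: subtract (-½)·h_4 from 2q² - q - 21 → -15q - 45
  leading term q: no divisor's leading term divides it; move -15q to the remainder.
  leading term 1: no divisor's leading term divides it; move -45 to the remainder.
  remainder -15q - 45 ≠ 0; add h_5 = -15q - 45 to the basis.

The other S-polynomials (S(f_2,f_3), S(f_1,h_4), S(f_2,h_4), S(f_3,h_4), S(f_1,h_5), S(f_2,h_5), S(f_3,h_5), S(h_4,h_5)) all reduce to 0 modulo the current basis, so we have a Gröbner basis.
Inter-reduce: drop elements whose leading term is divisible by another's, tail-reduce, and make monic.
Reduced Gröbner basis: {p + 1, q + 3}.

The lex basis is triangular: the last element involves only q. Solving q + 3 = 0 gives q ∈ {-3}; substituting each value into the earlier elements determines the remaining variables.
  q = -3: the earlier basis element becomes p + 1 = 0, giving p = -1 — point (-1, -3).
Each listed point satisfies every original equation (direct substitution).

{(-1, -3)}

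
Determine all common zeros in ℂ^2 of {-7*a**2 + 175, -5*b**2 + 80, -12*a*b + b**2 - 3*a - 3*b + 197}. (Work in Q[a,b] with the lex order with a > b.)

{(-5, -4)}

Compute a lex Gröbner basis by Buchberger's algorithm.
f_1 = -7*a**2 + 175, LT = a**2.
f_2 = -5*b**2 + 80, LT = b**2.
f_3 = -12*a*b - 3*a + b**2 - 3*b + 197, LT = a*b.

S(f_1,f_3): lcm = a**2*b. S = -1/4*a**2 + 1/12*a*b**2 - 1/4*a*b + 197/12*a - 25*b.
  leading term a**2: subtract (1/28)·f_1 from -1/4*a**2 + 1/12*a*b**2 - 1/4*a*b + 197/12*a - 25*b → 1/12*a*b**2 - 1/4*a*b + 197/12*a - 25*b - 25/4
  leading term a*b**2: subtract (-1/60*a)·f_2 from 1/12*a*b**2 - 1/4*a*b + 197/12*a - 25*b - 25/4 → -1/4*a*b + 71/4*a - 25*b - 25/4
  leading term a*b: subtract (1/48)·f_3 from -1/4*a*b + 71/4*a - 25*b - 25/4 → 285/16*a - 1/48*b**2 - 399/16*b - 497/48
  leading term a: no divisor's leading term divides it; move 285/16*a to the remainder.
  leading term b**2: subtract (1/240)·f_2 from -1/48*b**2 - 399/16*b - 497/48 → -399/16*b - 171/16
  leading term b: no divisor's leading term divides it; move -399/16*b to the remainder.
  leading term 1: no divisor's leading term divides it; move -171/16 to the remainder.
  remainder 285/16*a - 399/16*b - 171/16 ≠ 0; add h_4 = 285/16*a - 399/16*b - 171/16 to the basis.

S(f_2,f_3): lcm = a*b**2. S = -1/4*a*b - 16*a + 1/12*b**3 - 1/4*b**2 + 197/12*b.
  leading term a*b: subtract (1/48)·f_3 from -1/4*a*b - 16*a + 1/12*b**3 - 1/4*b**2 + 197/12*b → -255/16*a + 1/12*b**3 - 13/48*b**2 + 791/48*b - 197/48
  leading term a: subtract (-17/19)·h_4 from -255/16*a + 1/12*b**3 - 13/48*b**2 + 791/48*b - 197/48 → 1/12*b**3 - 13/48*b**2 - 35/6*b - 41/3
  leading term b**3: subtract (-1/60*b)·f_2 from 1/12*b**3 - 13/48*b**2 - 35/6*b - 41/3 → -13/48*b**2 - 9/2*b - 41/3
  leading term b**2: subtract (13/240)·f_2 from -13/48*b**2 - 9/2*b - 41/3 → -9/2*b - 18
  leading term b: no divisor's leading term divides it; move -9/2*b to the remainder.
  leading term 1: no divisor's leading term divides it; move -18 to the remainder.
  remainder -9/2*b - 18 ≠ 0; add h_5 = -9/2*b - 18 to the basis.

The other S-polynomials (S(f_1,f_2), S(f_1,h_4), S(f_2,h_4), S(f_3,h_4), S(f_1,h_5), S(f_2,h_5), S(f_3,h_5), S(h_4,h_5)) all reduce to 0 modulo the current basis, so we have a Gröbner basis.
Inter-reduce: drop elements whose leading term is divisible by another's, tail-reduce, and make monic.
Reduced Gröbner basis: {a + 5, b + 4}.

Elimination: the polynomial b + 4 lies in the elimination ideal for b, so b ∈ {-4}. For each such b, the remaining basis elements (now univariate) give the rest of the solution.
  b = -4: the earlier basis element becomes a + 5 = 0, giving a = -5 — point (-5, -4).
Check: every point annihilates each of the original generators.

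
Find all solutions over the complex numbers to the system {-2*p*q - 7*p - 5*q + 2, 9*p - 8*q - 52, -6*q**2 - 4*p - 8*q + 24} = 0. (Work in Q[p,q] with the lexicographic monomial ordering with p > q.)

Compute a lex Gröbner basis by Buchberger's algorithm.
f_1 = -2*p*q - 7*p - 5*q + 2, LT = p*q.
f_2 = 9*p - 8*q - 52, LT = p.
f_3 = -4*p - 6*q**2 - 8*q + 24, LT = p.

S(f_1,f_2): lcm = p*q. S = 7/2*p + 8/9*q**2 + 149/18*q - 1.
  leading term p: subtract (7/18)·f_2 from 7/2*p + 8/9*q**2 + 149/18*q - 1 → 8/9*q**2 + 205/18*q + 173/9
  leading term q**2: no divisor's leading term divides it; move 8/9*q**2 to the remainder.
  leading term q: no divisor's leading term divides it; move 205/18*q to the remainder.
  leading term 1: no divisor's leading term divides it; move 173/9 to the remainder.
  remainder 8/9*q**2 + 205/18*q + 173/9 ≠ 0; add h_4 = 8/9*q**2 + 205/18*q + 173/9 to the basis.

S(f_1,f_3): lcm = p*q. S = 7/2*p - 3/2*q**3 - 2*q**2 + 17/2*q - 1.
  leading term p: subtract (7/18)·f_2 from 7/2*p - 3/2*q**3 - 2*q**2 + 17/2*q - 1 → -3/2*q**3 - 2*q**2 + 209/18*q + 173/9
  leading term q**3: subtract (-27/16*q)·h_4 from -3/2*q**3 - 2*q**2 + 209/18*q + 173/9 → 551/32*q**2 + 6343/144*q + 173/9
  leading term q**2: subtract (4959/256)·h_4 from 551/32*q**2 + 6343/144*q + 173/9 → -813619/4608*q - 813619/2304
  leading term q: no divisor's leading term divides it; move -813619/4608*q to the remainder.
  leading term 1: no divisor's leading term divides it; move -813619/2304 to the remainder.
  remainder -813619/4608*q - 813619/2304 ≠ 0; add h_5 = -813619/4608*q - 813619/2304 to the basis.

The other S-polynomials (S(f_2,f_3), S(f_1,h_4), S(f_2,h_4), S(f_3,h_4), S(f_1,h_5), S(f_2,h_5), S(f_3,h_5), S(h_4,h_5)) all reduce to 0 modulo the current basis, so we have a Gröbner basis.
Inter-reduce: drop elements whose leading term is divisible by another's, tail-reduce, and make monic.
Reduced Gröbner basis: {p - 4, q + 2}.

A lex Gröbner basis eliminates variables successively. Here q + 2 depends only on q, with roots {-2}; lifting each root through the earlier basis elements recovers the full solutions.
  q = -2: the earlier basis element becomes p - 4 = 0, giving p = 4 — point (4, -2).

{(4, -2)}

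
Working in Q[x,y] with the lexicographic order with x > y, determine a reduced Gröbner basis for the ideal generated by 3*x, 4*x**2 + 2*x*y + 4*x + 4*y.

f_1 = 3*x, LT = x.
f_2 = 4*x**2 + 2*x*y + 4*x + 4*y, LT = x**2.

S(f_1,f_2): lcm = x**2. S = -1/2*x*y - x - y.
  leading term x*y: subtract (-1/6*y)·f_1 from -1/2*x*y - x - y → -x - y
  leading term x: subtract (-1/3)·f_1 from -x - y → -y
  leading term y: no divisor's leading term divides it; move -y to the remainder.
  remainder -y ≠ 0; add g_3 = -y to the basis.

The other S-polynomials (S(f_1,g_3), S(f_2,g_3)) all reduce to 0 modulo the current basis, so we have a Gröbner basis.
Inter-reduce: drop elements whose leading term is divisible by another's, tail-reduce, and make monic.

G = {x, y}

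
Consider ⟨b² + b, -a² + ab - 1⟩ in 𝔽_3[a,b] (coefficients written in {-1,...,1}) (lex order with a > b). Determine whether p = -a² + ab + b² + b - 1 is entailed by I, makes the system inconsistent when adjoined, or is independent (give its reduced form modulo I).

First compute the reduced Gröbner basis of I by Buchberger's algorithm.
f_1 = b² + b, LT = b².
f_2 = -a² + ab - 1, LT = a².

The S-polynomials (S(f_1,f_2)) all reduce to 0 modulo the current basis, so we have a Gröbner basis.
Inter-reduce: drop elements whose leading term is divisible by another's, tail-reduce, and make monic.
Reduced Gröbner basis: {a² - ab + 1, b² + b}.
Label its elements g_1 = a² - ab + 1, g_2 = b² + b.

Reduce p = -a² + ab + b² + b - 1 modulo G:
  leading term a²: subtract (-1)·g_1 from -a² + ab + b² + b - 1 → b² + b
  leading term b²: subtract (1)·g_2 from b² + b → 0
  normal form = 0.
Since the normal form is 0, p ∈ I.

The remainder on division by a Gröbner basis is unique — it is the normal form.

-a² + ab + b² + b - 1 lies in I (it reduces to 0).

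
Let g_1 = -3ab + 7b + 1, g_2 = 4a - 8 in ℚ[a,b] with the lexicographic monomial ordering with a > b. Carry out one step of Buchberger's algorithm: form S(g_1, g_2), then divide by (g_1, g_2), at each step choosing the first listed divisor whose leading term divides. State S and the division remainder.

lcm(LM(g_1), LM(g_2)) = ab.
S = (lcm/LT(g_1))·g_1 − (lcm/LT(g_2))·g_2 = -⅓b - ⅓.
Reduce S modulo (g_1, g_2) in that order:
  leading term b: no divisor's leading term divides it; move -⅓b to the remainder.
  leading term 1: no divisor's leading term divides it; move -⅓ to the remainder.
The remainder -⅓b - ⅓ is nonzero, so it would be added as the next basis element.

S(g_1, g_2) = -⅓b - ⅓; remainder on division = -⅓b - ⅓.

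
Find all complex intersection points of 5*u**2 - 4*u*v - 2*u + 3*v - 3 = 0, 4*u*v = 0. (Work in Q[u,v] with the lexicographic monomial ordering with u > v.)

{(-3/5, 0), (1, 0), (0, 1)}

Compute a lex Gröbner basis by Buchberger's algorithm.
f_1 = 5*u**2 - 4*u*v - 2*u + 3*v - 3, LT = u**2.
f_2 = 4*u*v, LT = u*v.

S(f_1,f_2): lcm = u**2*v. S = -4/5*u*v**2 - 2/5*u*v + 3/5*v**2 - 3/5*v.
  reduce S modulo (f_1, f_2):
  remainder 3/5*v**2 - 3/5*v ≠ 0; add h_3 = 3/5*v**2 - 3/5*v to the basis.

The other S-polynomials (S(f_1,h_3), S(f_2,h_3)) all reduce to 0 modulo the current basis, so we have a Gröbner basis.
Inter-reduce: drop elements whose leading term is divisible by another's, tail-reduce, and make monic.
Reduced Gröbner basis: {u**2 - 2/5*u + 3/5*v - 3/5, u*v, v**2 - v}.

Elimination: the polynomial v**2 - v lies in the elimination ideal for v, so v ∈ {0, 1}. For each such v, the remaining basis elements (now univariate) give the rest of the solution.
  v = 0: the earlier basis element becomes u**2 - 2/5*u - 3/5 = 0, giving u = -3/5, 1 — points (-3/5, 0), (1, 0).
  v = 1: the earlier basis elements become u**2 - 2/5*u = 0; u = 0, giving u = 0 — point (0, 1).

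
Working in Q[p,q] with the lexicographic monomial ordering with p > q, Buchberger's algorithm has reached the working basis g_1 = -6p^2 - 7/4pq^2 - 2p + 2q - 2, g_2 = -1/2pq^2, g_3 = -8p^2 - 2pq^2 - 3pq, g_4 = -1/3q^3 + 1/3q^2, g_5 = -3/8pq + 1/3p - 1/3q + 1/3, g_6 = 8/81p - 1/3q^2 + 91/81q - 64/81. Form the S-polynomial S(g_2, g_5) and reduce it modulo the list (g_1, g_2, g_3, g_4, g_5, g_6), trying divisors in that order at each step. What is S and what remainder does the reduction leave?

S(g_2, g_5) = 8/9pq - 8/9q^2 + 8/9q; remainder on division = 16/9q^2 - 80/9q + 64/9.

lcm(LM(g_2), LM(g_5)) = pq^2.
S = (lcm/LT(g_2))·g_2 − (lcm/LT(g_5))·g_5 = 8/9pq - 8/9q^2 + 8/9q.
Reduce S modulo (g_1, g_2, g_3, g_4, g_5, g_6) in that order:
  leading term pq: subtract (-64/27)·g_5 from 8/9pq - 8/9q^2 + 8/9q → 64/81p - 8/9q^2 + 8/81q + 64/81
  leading term p: subtract (8)·g_6 from 64/81p - 8/9q^2 + 8/81q + 64/81 → 16/9q^2 - 80/9q + 64/9
  leading term q^2: no divisor's leading term divides it; move 16/9q^2 to the remainder.
  leading term q: no divisor's leading term divides it; move -80/9q to the remainder.
  leading term 1: no divisor's leading term divides it; move 64/9 to the remainder.
The remainder 16/9q^2 - 80/9q + 64/9 is nonzero, so it would be added as the next basis element.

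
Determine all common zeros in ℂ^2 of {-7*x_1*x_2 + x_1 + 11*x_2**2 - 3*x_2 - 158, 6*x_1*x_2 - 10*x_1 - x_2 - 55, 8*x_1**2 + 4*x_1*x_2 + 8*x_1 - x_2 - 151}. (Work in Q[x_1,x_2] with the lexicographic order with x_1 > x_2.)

{(3, 5)}

Compute a lex Gröbner basis by Buchberger's algorithm.
f_1 = -7*x_1*x_2 + x_1 + 11*x_2**2 - 3*x_2 - 158, LT = x_1*x_2.
f_2 = 6*x_1*x_2 - 10*x_1 - x_2 - 55, LT = x_1*x_2.
f_3 = 8*x_1**2 + 4*x_1*x_2 + 8*x_1 - x_2 - 151, LT = x_1**2.

S(f_1,f_2): lcm = x_1*x_2. S = 32/21*x_1 - 11/7*x_2**2 + 25/42*x_2 + 1333/42.
  reduce S modulo (f_1, f_2, f_3):
  remainder 32/21*x_1 - 11/7*x_2**2 + 25/42*x_2 + 1333/42 ≠ 0; add h_4 = 32/21*x_1 - 11/7*x_2**2 + 25/42*x_2 + 1333/42 to the basis.

S(f_1,f_3): lcm = x_1**2*x_2. S = -1/7*x_1**2 - 29/14*x_1*x_2**2 - 4/7*x_1*x_2 + 158/7*x_1 + 1/8*x_2**2 + 151/8*x_2.
  reduce S modulo (f_1, f_2, f_3, h_4):
  remainder -319/98*x_2**3 + 9043/392*x_2**2 + 457/8*x_2 - 44635/98 ≠ 0; add h_5 = -319/98*x_2**3 + 9043/392*x_2**2 + 457/8*x_2 - 44635/98 to the basis.

S(f_2,f_3): lcm = x_1**2*x_2. S = -5/3*x_1**2 - 1/2*x_1*x_2**2 - 7/6*x_1*x_2 - 55/6*x_1 + 1/8*x_2**2 + 151/8*x_2.
  reduce S modulo (f_1, f_2, f_3, h_4, h_5):
  remainder -38027/2784*x_2**2 + 35801/1856*x_2 + 1364335/5568 ≠ 0; add h_6 = -38027/2784*x_2**2 + 35801/1856*x_2 + 1364335/5568 to the basis.

S(f_1,h_4): lcm = x_1*x_2. S = -1/7*x_1 + 33/32*x_2**3 - 879/448*x_2**2 - 9139/448*x_2 + 158/7.
  reduce S modulo (f_1, f_2, f_3, h_4, h_5, h_6):
  remainder 49610631/9734912*x_2 - 248053155/9734912 ≠ 0; add h_7 = 49610631/9734912*x_2 - 248053155/9734912 to the basis.

The other S-polynomials (S(f_2,h_4), S(f_3,h_4), S(f_1,h_5), S(f_2,h_5), S(f_3,h_5), S(h_4,h_5), S(f_1,h_6), S(f_2,h_6), S(f_3,h_6), S(h_4,h_6), S(h_5,h_6), S(f_1,h_7), S(f_2,h_7), S(f_3,h_7), S(h_4,h_7), S(h_5,h_7), S(h_6,h_7)) all reduce to 0 modulo the current basis, so we have a Gröbner basis.
Inter-reduce: drop elements whose leading term is divisible by another's, tail-reduce, and make monic.
Reduced Gröbner basis: {x_1 - 3, x_2 - 5}.

Since the basis is lex-ordered, x_2 - 5 is univariate in x_2. Its roots are {5}. Back-substituting each root into the other basis elements fixes the other coordinates.
  x_2 = 5: the earlier basis element becomes x_1 - 3 = 0, giving x_1 = 3 — point (3, 5).
This is the nonlinear analogue of row-reducing a linear system.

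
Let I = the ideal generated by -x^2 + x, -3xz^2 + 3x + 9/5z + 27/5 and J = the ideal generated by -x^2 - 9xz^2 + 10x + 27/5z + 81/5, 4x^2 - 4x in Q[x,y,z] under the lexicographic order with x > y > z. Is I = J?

Yes, the ideals are equal.

Since reduced Gröbner bases are canonical representatives of ideals under a given ordering, it suffices to compute and compare them.
Buchberger on the first generating set:
f_1 = -x^2 + x, LT = x^2.
f_2 = -3xz^2 + 3x + 9/5z + 27/5, LT = xz^2.

S(f_1,f_2): lcm = x^2z^2. S = x^2 - xz^2 + 3/5xz + 9/5x.
  leading term x^2: subtract (-1)·f_1 from x^2 - xz^2 + 3/5xz + 9/5x → -xz^2 + 3/5xz + 14/5x
  leading term xz^2: subtract (1/3)·f_2 from -xz^2 + 3/5xz + 14/5x → 3/5xz + 9/5x - 3/5z - 9/5
  leading term xz: no divisor's leading term divides it; move 3/5xz to the remainder.
  leading term x: no divisor's leading term divides it; move 9/5x to the remainder.
  leading term z: no divisor's leading term divides it; move -3/5z to the remainder.
  leading term 1: no divisor's leading term divides it; move -9/5 to the remainder.
  remainder 3/5xz + 9/5x - 3/5z - 9/5 ≠ 0; add g_3 = 3/5xz + 9/5x - 3/5z - 9/5 to the basis.

S(f_2,g_3): lcm = xz^2. S = -3xz - x + z^2 + 12/5z - 9/5.
  leading term xz: subtract (-5)·g_3 from -3xz - x + z^2 + 12/5z - 9/5 → 8x + z^2 - 3/5z - 54/5
  leading term x: no divisor's leading term divides it; move 8x to the remainder.
  leading term z^2: no divisor's leading term divides it; move z^2 to the remainder.
  leading term z: no divisor's leading term divides it; move -3/5z to the remainder.
  leading term 1: no divisor's leading term divides it; move -54/5 to the remainder.
  remainder 8x + z^2 - 3/5z - 54/5 ≠ 0; add g_4 = 8x + z^2 - 3/5z - 54/5 to the basis.

S(f_2,g_4): lcm = xz^2. S = -x - 1/8z^4 + 3/40z^3 + 27/20z^2 - 3/5z - 9/5.
  leading term x: subtract (-1/8)·g_4 from -x - 1/8z^4 + 3/40z^3 + 27/20z^2 - 3/5z - 9/5 → -1/8z^4 + 3/40z^3 + 59/40z^2 - 27/40z - 63/20
  leading term z^4: no divisor's leading term divides it; move -1/8z^4 to the remainder.
  leading term z^3: no divisor's leading term divides it; move 3/40z^3 to the remainder.
  leading term z^2: no divisor's leading term divides it; move 59/40z^2 to the remainder.
  leading term z: no divisor's leading term divides it; move -27/40z to the remainder.
  leading term 1: no divisor's leading term divides it; move -63/20 to the remainder.
  remainder -1/8z^4 + 3/40z^3 + 59/40z^2 - 27/40z - 63/20 ≠ 0; add g_5 = -1/8z^4 + 3/40z^3 + 59/40z^2 - 27/40z - 63/20 to the basis.

S(g_3,g_4): lcm = xz. S = 3x - 1/8z^3 + 3/40z^2 + 7/20z - 3.
  leading term x: subtract (3/8)·g_4 from 3x - 1/8z^3 + 3/40z^2 + 7/20z - 3 → -1/8z^3 - 3/10z^2 + 23/40z + 21/20
  leading term z^3: no divisor's leading term divides it; move -1/8z^3 to the remainder.
  leading term z^2: no divisor's leading term divides it; move -3/10z^2 to the remainder.
  leading term z: no divisor's leading term divides it; move 23/40z to the remainder.
  leading term 1: no divisor's leading term divides it; move 21/20 to the remainder.
  remainder -1/8z^3 - 3/10z^2 + 23/40z + 21/20 ≠ 0; add g_6 = -1/8z^3 - 3/10z^2 + 23/40z + 21/20 to the basis.

The other S-polynomials (S(f_1,g_3), S(f_1,g_4), S(f_1,g_5), S(f_2,g_5), S(g_3,g_5), S(g_4,g_5), S(f_1,g_6), S(f_2,g_6), S(g_3,g_6), S(g_4,g_6), S(g_5,g_6)) all reduce to 0 modulo the current basis, so we have a Gröbner basis.
Inter-reduce: drop elements whose leading term is divisible by another's, tail-reduce, and make monic.
Reduced Gröbner basis: {x + 1/8z^2 - 3/40z - 27/20, z^3 + 12/5z^2 - 23/5z - 42/5}.

Buchberger on the second generating set:
h_1 = -x^2 - 9xz^2 + 10x + 27/5z + 81/5, LT = x^2.
h_2 = 4x^2 - 4x, LT = x^2.

S(h_1,h_2): lcm = x^2. S = 9xz^2 - 9x - 27/5z - 81/5.
  leading term xz^2: no divisor's leading term divides it; move 9xz^2 to the remainder.
  leading term x: no divisor's leading term divides it; move -9x to the remainder.
  leading term z: no divisor's leading term divides it; move -27/5z to the remainder.
  leading term 1: no divisor's leading term divides it; move -81/5 to the remainder.
  remainder 9xz^2 - 9x - 27/5z - 81/5 ≠ 0; add k_3 = 9xz^2 - 9x - 27/5z - 81/5 to the basis.

S(h_1,k_3): lcm = x^2z^2. S = x^2 + 9xz^4 - 10xz^2 + 3/5xz + 9/5x - 27/5z^3 - 81/5z^2.
  leading term x^2: subtract (-1)·h_1 from x^2 + 9xz^4 - 10xz^2 + 3/5xz + 9/5x - 27/5z^3 - 81/5z^2 → 9xz^4 - 19xz^2 + 3/5xz + 59/5x - 27/5z^3 - 81/5z^2 + 27/5z + 81/5
  leading term xz^4: subtract (z^2)·k_3 from 9xz^4 - 19xz^2 + 3/5xz + 59/5x - 27/5z^3 - 81/5z^2 + 27/5z + 81/5 → -10xz^2 + 3/5xz + 59/5x + 27/5z + 81/5
  leading term xz^2: subtract (-10/9)·k_3 from -10xz^2 + 3/5xz + 59/5x + 27/5z + 81/5 → 3/5xz + 9/5x - 3/5z - 9/5
  leading term xz: no divisor's leading term divides it; move 3/5xz to the remainder.
  leading term x: no divisor's leading term divides it; move 9/5x to the remainder.
  leading term z: no divisor's leading term divides it; move -3/5z to the remainder.
  leading term 1: no divisor's leading term divides it; move -9/5 to the remainder.
  remainder 3/5xz + 9/5x - 3/5z - 9/5 ≠ 0; add k_4 = 3/5xz + 9/5x - 3/5z - 9/5 to the basis.

S(k_3,k_4): lcm = xz^2. S = -3xz - x + z^2 + 12/5z - 9/5.
  leading term xz: subtract (-5)·k_4 from -3xz - x + z^2 + 12/5z - 9/5 → 8x + z^2 - 3/5z - 54/5
  leading term x: no divisor's leading term divides it; move 8x to the remainder.
  leading term z^2: no divisor's leading term divides it; move z^2 to the remainder.
  leading term z: no divisor's leading term divides it; move -3/5z to the remainder.
  leading term 1: no divisor's leading term divides it; move -54/5 to the remainder.
  remainder 8x + z^2 - 3/5z - 54/5 ≠ 0; add k_5 = 8x + z^2 - 3/5z - 54/5 to the basis.

S(k_3,k_5): lcm = xz^2. S = -x - 1/8z^4 + 3/40z^3 + 27/20z^2 - 3/5z - 9/5.
  leading term x: subtract (-1/8)·k_5 from -x - 1/8z^4 + 3/40z^3 + 27/20z^2 - 3/5z - 9/5 → -1/8z^4 + 3/40z^3 + 59/40z^2 - 27/40z - 63/20
  leading term z^4: no divisor's leading term divides it; move -1/8z^4 to the remainder.
  leading term z^3: no divisor's leading term divides it; move 3/40z^3 to the remainder.
  leading term z^2: no divisor's leading term divides it; move 59/40z^2 to the remainder.
  leading term z: no divisor's leading term divides it; move -27/40z to the remainder.
  leading term 1: no divisor's leading term divides it; move -63/20 to the remainder.
  remainder -1/8z^4 + 3/40z^3 + 59/40z^2 - 27/40z - 63/20 ≠ 0; add k_6 = -1/8z^4 + 3/40z^3 + 59/40z^2 - 27/40z - 63/20 to the basis.

S(k_4,k_5): lcm = xz. S = 3x - 1/8z^3 + 3/40z^2 + 7/20z - 3.
  leading term x: subtract (3/8)·k_5 from 3x - 1/8z^3 + 3/40z^2 + 7/20z - 3 → -1/8z^3 - 3/10z^2 + 23/40z + 21/20
  leading term z^3: no divisor's leading term divides it; move -1/8z^3 to the remainder.
  leading term z^2: no divisor's leading term divides it; move -3/10z^2 to the remainder.
  leading term z: no divisor's leading term divides it; move 23/40z to the remainder.
  leading term 1: no divisor's leading term divides it; move 21/20 to the remainder.
  remainder -1/8z^3 - 3/10z^2 + 23/40z + 21/20 ≠ 0; add k_7 = -1/8z^3 - 3/10z^2 + 23/40z + 21/20 to the basis.

The other S-polynomials (S(h_2,k_3), S(h_1,k_4), S(h_2,k_4), S(h_1,k_5), S(h_2,k_5), S(h_1,k_6), S(h_2,k_6), S(k_3,k_6), S(k_4,k_6), S(k_5,k_6), S(h_1,k_7), S(h_2,k_7), S(k_3,k_7), S(k_4,k_7), S(k_5,k_7), S(k_6,k_7)) all reduce to 0 modulo the current basis, so we have a Gröbner basis.
Inter-reduce: drop elements whose leading term is divisible by another's, tail-reduce, and make monic.
Reduced Gröbner basis: {x + 1/8z^2 - 3/40z - 27/20, z^3 + 12/5z^2 - 23/5z - 42/5}.

The two bases agree; hence the ideals are identical.
The choice of monomial ordering does not affect the verdict — as long as both bases are computed under the same ordering, their equality decides ideal equality.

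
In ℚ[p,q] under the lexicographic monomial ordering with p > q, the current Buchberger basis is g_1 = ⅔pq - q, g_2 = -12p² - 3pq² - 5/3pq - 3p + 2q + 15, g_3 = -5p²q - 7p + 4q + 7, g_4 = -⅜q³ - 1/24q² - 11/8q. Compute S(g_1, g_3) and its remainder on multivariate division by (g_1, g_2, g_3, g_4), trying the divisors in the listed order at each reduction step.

lcm(LM(g_1), LM(g_3)) = p²q.
S = (lcm/LT(g_1))·g_1 − (lcm/LT(g_3))·g_3 = -3/2pq - 7/5p + ⅘q + 7/5.
Reduce S modulo (g_1, g_2, g_3, g_4) in that order:
  leading term pq: subtract (-9/4)·g_1 from -3/2pq - 7/5p + ⅘q + 7/5 → -7/5p - 29/20q + 7/5
  leading term p: no divisor's leading term divides it; move -7/5p to the remainder.
  leading term q: no divisor's leading term divides it; move -29/20q to the remainder.
  leading term 1: no divisor's leading term divides it; move 7/5 to the remainder.
The remainder -7/5p - 29/20q + 7/5 is nonzero, so it would be added as the next basis element.

S(g_1, g_3) = -3/2pq - 7/5p + ⅘q + 7/5; remainder on division = -7/5p - 29/20q + 7/5.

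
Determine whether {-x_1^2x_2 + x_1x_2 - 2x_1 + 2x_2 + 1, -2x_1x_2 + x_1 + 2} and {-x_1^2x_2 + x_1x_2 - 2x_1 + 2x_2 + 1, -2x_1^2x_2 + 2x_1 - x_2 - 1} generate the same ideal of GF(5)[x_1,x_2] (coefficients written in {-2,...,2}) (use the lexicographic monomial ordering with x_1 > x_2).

Since reduced Gröbner bases are canonical representatives of ideals under a given ordering, it suffices to compute and compare them.
Buchberger on the first generating set:
f_1 = -x_1^2x_2 + x_1x_2 - 2x_1 + 2x_2 + 1, LT = x_1^2x_2.
f_2 = -2x_1x_2 + x_1 + 2, LT = x_1x_2.

S(f_1,f_2): lcm = x_1^2x_2. S = -2x_1^2 - x_1x_2 - 2x_1 - 2x_2 - 1.
  leading term x_1^2: no divisor's leading term divides it; move -2x_1^2 to the remainder.
  leading term x_1x_2: subtract (-2)·f_2 from -x_1x_2 - 2x_1 - 2x_2 - 1 → -2x_2 - 2
  leading term x_2: no divisor's leading term divides it; move -2x_2 to the remainder.
  leading term 1: no divisor's leading term divides it; move -2 to the remainder.
  remainder -2x_1^2 - 2x_2 - 2 ≠ 0; add g_3 = -2x_1^2 - 2x_2 - 2 to the basis.

S(f_1,g_3): lcm = x_1^2x_2. S = -x_1x_2 + 2x_1 - x_2^2 + 2x_2 - 1.
  leading term x_1x_2: subtract (-2)·f_2 from -x_1x_2 + 2x_1 - x_2^2 + 2x_2 - 1 → -x_1 - x_2^2 + 2x_2 - 2
  leading term x_1: no divisor's leading term divides it; move -x_1 to the remainder.
  leading term x_2^2: no divisor's leading term divides it; move -x_2^2 to the remainder.
  leading term x_2: no divisor's leading term divides it; move 2x_2 to the remainder.
  leading term 1: no divisor's leading term divides it; move -2 to the remainder.
  remainder -x_1 - x_2^2 + 2x_2 - 2 ≠ 0; add g_4 = -x_1 - x_2^2 + 2x_2 - 2 to the basis.

S(f_2,g_4): lcm = x_1x_2. S = 2x_1 - x_2^3 + 2x_2^2 - 2x_2 - 1.
  leading term x_1: subtract (-2)·g_4 from 2x_1 - x_2^3 + 2x_2^2 - 2x_2 - 1 → -x_2^3 + 2x_2
  leading term x_2^3: no divisor's leading term divides it; move -x_2^3 to the remainder.
  leading term x_2: no divisor's leading term divides it; move 2x_2 to the remainder.
  remainder -x_2^3 + 2x_2 ≠ 0; add g_5 = -x_2^3 + 2x_2 to the basis.

The other S-polynomials (S(f_2,g_3), S(f_1,g_4), S(g_3,g_4), S(f_1,g_5), S(f_2,g_5), S(g_3,g_5), S(g_4,g_5)) all reduce to 0 modulo the current basis, so we have a Gröbner basis.
Inter-reduce: drop elements whose leading term is divisible by another's, tail-reduce, and make monic.
Reduced Gröbner basis: {x_1 + x_2^2 - 2x_2 + 2, x_2^3 - 2x_2}.

Buchberger on the second generating set:
h_1 = -x_1^2x_2 + x_1x_2 - 2x_1 + 2x_2 + 1, LT = x_1^2x_2.
h_2 = -2x_1^2x_2 + 2x_1 - x_2 - 1, LT = x_1^2x_2.

S(h_1,h_2): lcm = x_1^2x_2. S = -x_1x_2 - 2x_1 + 1.
  leading term x_1x_2: no divisor's leading term divides it; move -x_1x_2 to the remainder.
  leading term x_1: no divisor's leading term divides it; move -2x_1 to the remainder.
  leading term 1: no divisor's leading term divides it; move 1 to the remainder.
  remainder -x_1x_2 - 2x_1 + 1 ≠ 0; add k_3 = -x_1x_2 - 2x_1 + 1 to the basis.

S(h_1,k_3): lcm = x_1^2x_2. S = -2x_1^2 - x_1x_2 - 2x_1 - 2x_2 - 1.
  leading term x_1^2: no divisor's leading term divides it; move -2x_1^2 to the remainder.
  leading term x_1x_2: subtract (1)·k_3 from -x_1x_2 - 2x_1 - 2x_2 - 1 → -2x_2 - 2
  leading term x_2: no divisor's leading term divides it; move -2x_2 to the remainder.
  leading term 1: no divisor's leading term divides it; move -2 to the remainder.
  remainder -2x_1^2 - 2x_2 - 2 ≠ 0; add k_4 = -2x_1^2 - 2x_2 - 2 to the basis.

S(h_1,k_4): lcm = x_1^2x_2. S = -x_1x_2 + 2x_1 - x_2^2 + 2x_2 - 1.
  leading term x_1x_2: subtract (1)·k_3 from -x_1x_2 + 2x_1 - x_2^2 + 2x_2 - 1 → -x_1 - x_2^2 + 2x_2 - 2
  leading term x_1: no divisor's leading term divides it; move -x_1 to the remainder.
  leading term x_2^2: no divisor's leading term divides it; move -x_2^2 to the remainder.
  leading term x_2: no divisor's leading term divides it; move 2x_2 to the remainder.
  leading term 1: no divisor's leading term divides it; move -2 to the remainder.
  remainder -x_1 - x_2^2 + 2x_2 - 2 ≠ 0; add k_5 = -x_1 - x_2^2 + 2x_2 - 2 to the basis.

S(k_3,k_5): lcm = x_1x_2. S = 2x_1 - x_2^3 + 2x_2^2 - 2x_2 - 1.
  leading term x_1: subtract (-2)·k_5 from 2x_1 - x_2^3 + 2x_2^2 - 2x_2 - 1 → -x_2^3 + 2x_2
  leading term x_2^3: no divisor's leading term divides it; move -x_2^3 to the remainder.
  leading term x_2: no divisor's leading term divides it; move 2x_2 to the remainder.
  remainder -x_2^3 + 2x_2 ≠ 0; add k_6 = -x_2^3 + 2x_2 to the basis.

The other S-polynomials (S(h_2,k_3), S(h_2,k_4), S(k_3,k_4), S(h_1,k_5), S(h_2,k_5), S(k_4,k_5), S(h_1,k_6), S(h_2,k_6), S(k_3,k_6), S(k_4,k_6), S(k_5,k_6)) all reduce to 0 modulo the current basis, so we have a Gröbner basis.
Inter-reduce: drop elements whose leading term is divisible by another's, tail-reduce, and make monic.
Reduced Gröbner basis: {x_1 + x_2^2 - 2x_2 + 2, x_2^3 - 2x_2}.

The two bases agree; hence the ideals are identical.
The choice of monomial ordering does not affect the verdict — as long as both bases are computed under the same ordering, their equality decides ideal equality.

Yes, the ideals are equal.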